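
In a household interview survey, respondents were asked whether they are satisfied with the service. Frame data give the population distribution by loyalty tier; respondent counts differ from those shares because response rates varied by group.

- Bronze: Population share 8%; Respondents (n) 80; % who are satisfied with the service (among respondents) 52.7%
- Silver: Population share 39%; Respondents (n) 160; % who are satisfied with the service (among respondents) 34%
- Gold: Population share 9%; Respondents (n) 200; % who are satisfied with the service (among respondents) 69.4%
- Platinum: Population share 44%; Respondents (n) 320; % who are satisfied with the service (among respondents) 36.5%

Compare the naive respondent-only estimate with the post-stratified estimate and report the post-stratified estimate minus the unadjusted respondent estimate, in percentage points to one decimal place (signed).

-6.6 percentage points

Naive respondent-only estimate (weights = respondent counts):
  (80/760)×52.7 + (160/760)×34 + (200/760)×69.4 + (320/760)×36.5 = 46.3368%
Post-stratifying to population shares instead:
  0.08×52.7 + 0.39×34 + 0.09×69.4 + 0.44×36.5 = 39.782%
Difference = 39.782 − 46.3368 = -6.5548 pp.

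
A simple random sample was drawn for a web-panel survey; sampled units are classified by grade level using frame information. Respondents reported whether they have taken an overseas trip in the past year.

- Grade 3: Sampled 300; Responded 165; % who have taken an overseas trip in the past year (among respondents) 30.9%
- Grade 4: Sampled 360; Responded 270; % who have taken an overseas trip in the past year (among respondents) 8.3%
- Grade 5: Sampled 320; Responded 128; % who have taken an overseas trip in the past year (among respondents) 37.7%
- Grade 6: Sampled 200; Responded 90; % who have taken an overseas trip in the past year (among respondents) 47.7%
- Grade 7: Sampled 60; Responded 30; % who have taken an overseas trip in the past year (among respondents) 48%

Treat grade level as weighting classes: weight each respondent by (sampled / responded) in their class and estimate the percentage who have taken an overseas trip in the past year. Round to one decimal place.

29.6%

Class response rates: Grade 3 165/300 = 55%, Grade 4 270/360 = 75%, Grade 5 128/320 = 40%, Grade 6 90/200 = 45%, Grade 7 30/60 = 50%.
Weighting each respondent by the inverse class response rate inflates each class back to its sampled size, so the class weight is n_sampled:
  Grade 3: 300 × 30.9 = 9270
  Grade 4: 360 × 8.3 = 2988
  Grade 5: 320 × 37.7 = 12,064
  Grade 6: 200 × 47.7 = 9540
  Grade 7: 60 × 48 = 2880
Adjusted estimate = 36,742 / 1,240 = 29.6306 → 29.6%.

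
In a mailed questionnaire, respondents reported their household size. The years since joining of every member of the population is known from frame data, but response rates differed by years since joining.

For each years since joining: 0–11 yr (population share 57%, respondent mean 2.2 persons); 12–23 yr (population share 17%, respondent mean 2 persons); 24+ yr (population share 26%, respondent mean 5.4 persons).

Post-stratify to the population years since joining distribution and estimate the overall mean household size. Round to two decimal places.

3.00

Each cell contributes population-share × respondent value:
  0–11 yr: 0.57 × 2.2 = 1.254
  12–23 yr: 0.17 × 2 = 0.34
  24+ yr: 0.26 × 5.4 = 1.404
Post-stratified estimate = 2.998 → 3.00.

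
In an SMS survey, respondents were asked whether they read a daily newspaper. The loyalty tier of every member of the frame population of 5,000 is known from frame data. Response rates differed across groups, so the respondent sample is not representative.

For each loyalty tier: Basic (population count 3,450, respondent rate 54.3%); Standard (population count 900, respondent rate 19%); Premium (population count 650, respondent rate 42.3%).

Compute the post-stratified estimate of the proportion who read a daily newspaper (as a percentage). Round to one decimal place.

Each cell contributes population-share × respondent value:
  Basic: (3,450/5,000) × 54.3 = 37.467
  Standard: (900/5,000) × 19 = 3.42
  Premium: (650/5,000) × 42.3 = 5.499
Post-stratified estimate = 46.386 → 46.4%.

46.4%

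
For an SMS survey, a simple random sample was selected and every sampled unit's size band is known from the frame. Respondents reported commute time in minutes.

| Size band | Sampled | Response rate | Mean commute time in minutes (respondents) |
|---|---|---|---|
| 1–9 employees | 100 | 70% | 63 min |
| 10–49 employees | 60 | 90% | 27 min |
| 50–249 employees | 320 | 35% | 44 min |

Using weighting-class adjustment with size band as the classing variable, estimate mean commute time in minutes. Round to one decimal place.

Inverse-response-rate weighting restores each class to its sampled count, so class totals weight by n_sampled:
  1–9 employees: 100 × 63 = 6300
  10–49 employees: 60 × 27 = 1620
  50–249 employees: 320 × 44 = 14,080
Adjusted estimate = 22,000 / 480 = 45.8333 → 45.8.

45.8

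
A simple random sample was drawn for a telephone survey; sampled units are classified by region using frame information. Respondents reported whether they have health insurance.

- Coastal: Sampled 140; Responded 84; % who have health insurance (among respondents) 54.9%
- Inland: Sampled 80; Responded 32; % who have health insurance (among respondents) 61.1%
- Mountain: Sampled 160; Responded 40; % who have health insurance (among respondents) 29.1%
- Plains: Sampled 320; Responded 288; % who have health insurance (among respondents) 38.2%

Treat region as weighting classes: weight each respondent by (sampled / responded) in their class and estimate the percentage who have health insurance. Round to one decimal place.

Class response rates: Coastal 84/140 = 60%, Inland 32/80 = 40%, Mountain 40/160 = 25%, Plains 288/320 = 90%.
With weight = n_sampled/n_responded per class, the weighted class total is n_sampled:
  Coastal: 140 × 54.9 = 7686
  Inland: 80 × 61.1 = 4888
  Mountain: 160 × 29.1 = 4656
  Plains: 320 × 38.2 = 12,224
Adjusted estimate = 29,454 / 700 = 42.0771 → 42.1%.

42.1%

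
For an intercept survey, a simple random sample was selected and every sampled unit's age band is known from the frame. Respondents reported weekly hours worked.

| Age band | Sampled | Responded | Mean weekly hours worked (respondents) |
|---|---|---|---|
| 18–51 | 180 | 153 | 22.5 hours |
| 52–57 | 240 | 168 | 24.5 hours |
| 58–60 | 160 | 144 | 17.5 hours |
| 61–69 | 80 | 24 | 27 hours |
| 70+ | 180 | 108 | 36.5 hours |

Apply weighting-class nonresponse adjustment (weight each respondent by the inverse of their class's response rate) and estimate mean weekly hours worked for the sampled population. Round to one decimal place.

25.5

Class response rates: 18–51 153/180 = 85%, 52–57 168/240 = 70%, 58–60 144/160 = 90%, 61–69 24/80 = 30%, 70+ 108/180 = 60%.
Each respondent's weight = sampled/responded in their class; summing within a class gives n_sampled, so:
  18–51: 180 × 22.5 = 4050
  52–57: 240 × 24.5 = 5880
  58–60: 160 × 17.5 = 2800
  61–69: 80 × 27 = 2160
  70+: 180 × 36.5 = 6570
Adjusted estimate = 21,460 / 840 = 25.5476 → 25.5.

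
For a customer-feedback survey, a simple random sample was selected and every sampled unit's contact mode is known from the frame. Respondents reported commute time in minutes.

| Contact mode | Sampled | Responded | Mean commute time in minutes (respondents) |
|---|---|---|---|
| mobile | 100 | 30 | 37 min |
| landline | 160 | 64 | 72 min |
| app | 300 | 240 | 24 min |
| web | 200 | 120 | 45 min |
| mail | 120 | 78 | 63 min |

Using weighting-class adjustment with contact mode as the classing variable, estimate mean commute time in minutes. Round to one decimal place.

Response rates by class: mobile 30/100 = 30%, landline 64/160 = 40%, app 240/300 = 80%, web 120/200 = 60%, mail 78/120 = 65%.
Weighting each respondent by the inverse class response rate inflates each class back to its sampled size, so the class weight is n_sampled:
  mobile: 100 × 37 = 3700
  landline: 160 × 72 = 11,520
  app: 300 × 24 = 7200
  web: 200 × 45 = 9000
  mail: 120 × 63 = 7560
Adjusted estimate = 38,980 / 880 = 44.2955 → 44.3.

44.3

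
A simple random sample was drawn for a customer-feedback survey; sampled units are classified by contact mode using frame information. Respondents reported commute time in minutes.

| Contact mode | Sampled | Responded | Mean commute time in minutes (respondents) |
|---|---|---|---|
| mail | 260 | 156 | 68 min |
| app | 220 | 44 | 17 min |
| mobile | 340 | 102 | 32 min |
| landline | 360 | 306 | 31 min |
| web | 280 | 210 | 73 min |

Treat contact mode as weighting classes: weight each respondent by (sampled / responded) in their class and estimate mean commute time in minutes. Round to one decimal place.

Class response rates: mail 156/260 = 60%, app 44/220 = 20%, mobile 102/340 = 30%, landline 306/360 = 85%, web 210/280 = 75%.
Inverse-response-rate weighting restores each class to its sampled count, so class totals weight by n_sampled:
  mail: 260 × 68 = 17,680
  app: 220 × 17 = 3740
  mobile: 340 × 32 = 10,880
  landline: 360 × 31 = 11,160
  web: 280 × 73 = 20,440
Adjusted estimate = 63,900 / 1,460 = 43.7671 → 43.8.

43.8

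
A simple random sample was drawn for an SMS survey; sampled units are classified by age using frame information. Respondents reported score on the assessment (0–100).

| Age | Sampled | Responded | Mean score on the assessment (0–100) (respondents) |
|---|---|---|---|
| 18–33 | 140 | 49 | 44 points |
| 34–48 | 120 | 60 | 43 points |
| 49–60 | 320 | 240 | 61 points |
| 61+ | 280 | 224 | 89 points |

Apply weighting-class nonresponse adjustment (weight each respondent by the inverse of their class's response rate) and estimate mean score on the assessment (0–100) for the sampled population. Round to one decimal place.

Class response rates: 18–33 49/140 = 35%, 34–48 60/120 = 50%, 49–60 240/320 = 75%, 61+ 224/280 = 80%.
Inverse-response-rate weighting restores each class to its sampled count, so class totals weight by n_sampled:
  18–33: 140 × 44 = 6160
  34–48: 120 × 43 = 5160
  49–60: 320 × 61 = 19,520
  61+: 280 × 89 = 24,920
Adjusted estimate = 55,760 / 860 = 64.8372 → 64.8.

64.8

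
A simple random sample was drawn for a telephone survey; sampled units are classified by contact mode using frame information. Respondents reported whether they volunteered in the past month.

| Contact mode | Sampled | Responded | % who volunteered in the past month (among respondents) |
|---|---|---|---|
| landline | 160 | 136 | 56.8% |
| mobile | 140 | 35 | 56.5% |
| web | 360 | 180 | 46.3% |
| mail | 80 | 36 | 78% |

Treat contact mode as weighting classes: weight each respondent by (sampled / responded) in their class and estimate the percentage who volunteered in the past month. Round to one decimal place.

53.9%

Class response rates: landline 136/160 = 85%, mobile 35/140 = 25%, web 180/360 = 50%, mail 36/80 = 45%.
Weighting each respondent by the inverse class response rate inflates each class back to its sampled size, so the class weight is n_sampled:
  landline: 160 × 56.8 = 9088
  mobile: 140 × 56.5 = 7910
  web: 360 × 46.3 = 16,668
  mail: 80 × 78 = 6240
Adjusted estimate = 39,906 / 740 = 53.927 → 53.9%.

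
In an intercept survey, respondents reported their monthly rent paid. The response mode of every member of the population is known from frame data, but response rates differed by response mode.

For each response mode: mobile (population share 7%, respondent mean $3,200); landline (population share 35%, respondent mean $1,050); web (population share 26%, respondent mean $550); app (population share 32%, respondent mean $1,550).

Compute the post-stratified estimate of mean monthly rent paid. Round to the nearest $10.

Post-stratification weights by population share, not respondent share:
  mobile: 0.07 × 3200 = 224
  landline: 0.35 × 1050 = 367.5
  web: 0.26 × 550 = 143
  app: 0.32 × 1550 = 496
Post-stratified estimate = 1230.5 → $1,230.

$1,230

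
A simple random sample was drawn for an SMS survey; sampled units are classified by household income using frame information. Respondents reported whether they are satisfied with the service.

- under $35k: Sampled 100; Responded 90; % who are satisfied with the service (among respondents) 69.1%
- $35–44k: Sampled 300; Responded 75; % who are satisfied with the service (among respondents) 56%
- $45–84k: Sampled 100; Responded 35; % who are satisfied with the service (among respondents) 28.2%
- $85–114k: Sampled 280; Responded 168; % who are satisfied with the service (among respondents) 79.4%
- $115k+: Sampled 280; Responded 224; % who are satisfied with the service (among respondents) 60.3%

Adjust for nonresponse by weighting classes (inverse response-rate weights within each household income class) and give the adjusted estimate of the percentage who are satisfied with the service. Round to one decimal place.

Class response rates: under $35k 90/100 = 90%, $35–44k 75/300 = 25%, $45–84k 35/100 = 35%, $85–114k 168/280 = 60%, $115k+ 224/280 = 80%.
Inverse-response-rate weighting restores each class to its sampled count, so class totals weight by n_sampled:
  under $35k: 100 × 69.1 = 6910
  $35–44k: 300 × 56 = 16,800
  $45–84k: 100 × 28.2 = 2820
  $85–114k: 280 × 79.4 = 22,232
  $115k+: 280 × 60.3 = 16,884
Adjusted estimate = 65,646 / 1,060 = 61.9302 → 61.9%.

61.9%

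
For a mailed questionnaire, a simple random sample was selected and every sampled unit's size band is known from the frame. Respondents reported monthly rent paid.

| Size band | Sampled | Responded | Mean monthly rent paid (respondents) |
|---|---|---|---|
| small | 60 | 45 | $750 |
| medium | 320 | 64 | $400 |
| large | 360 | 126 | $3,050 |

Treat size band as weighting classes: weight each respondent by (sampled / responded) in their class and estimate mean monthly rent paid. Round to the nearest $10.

Class response rates: small 45/60 = 75%, medium 64/320 = 20%, large 126/360 = 35%.
With weight = n_sampled/n_responded per class, the weighted class total is n_sampled:
  small: 60 × 750 = 45,000
  medium: 320 × 400 = 128,000
  large: 360 × 3050 = 1,098,000
Adjusted estimate = 1,271,000 / 740 = 1717.57 → $1,720.

$1,720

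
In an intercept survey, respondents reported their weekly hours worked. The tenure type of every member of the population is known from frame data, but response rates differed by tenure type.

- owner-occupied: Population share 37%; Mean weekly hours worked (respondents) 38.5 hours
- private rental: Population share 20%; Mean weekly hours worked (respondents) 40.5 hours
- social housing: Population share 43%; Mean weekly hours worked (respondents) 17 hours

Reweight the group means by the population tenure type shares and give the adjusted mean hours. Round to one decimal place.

29.7

Weight each group's respondent value by its population share:
  owner-occupied: 0.37 × 38.5 = 14.245
  private rental: 0.2 × 40.5 = 8.1
  social housing: 0.43 × 17 = 7.31
Post-stratified estimate = 29.655 → 29.7.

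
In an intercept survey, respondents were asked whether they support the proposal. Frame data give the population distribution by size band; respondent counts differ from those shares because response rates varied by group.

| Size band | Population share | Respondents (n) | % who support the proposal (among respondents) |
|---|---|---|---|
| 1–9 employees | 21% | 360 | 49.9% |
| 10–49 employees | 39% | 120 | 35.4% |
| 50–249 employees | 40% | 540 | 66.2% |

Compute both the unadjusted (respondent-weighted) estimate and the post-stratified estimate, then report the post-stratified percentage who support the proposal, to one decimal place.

50.8%

Naive respondent-only estimate (weights = respondent counts):
  (360/1020)×49.9 + (120/1020)×35.4 + (540/1020)×66.2 = 56.8235%
Reweighting by population size band shares:
  0.21×49.9 + 0.39×35.4 + 0.4×66.2 = 50.765%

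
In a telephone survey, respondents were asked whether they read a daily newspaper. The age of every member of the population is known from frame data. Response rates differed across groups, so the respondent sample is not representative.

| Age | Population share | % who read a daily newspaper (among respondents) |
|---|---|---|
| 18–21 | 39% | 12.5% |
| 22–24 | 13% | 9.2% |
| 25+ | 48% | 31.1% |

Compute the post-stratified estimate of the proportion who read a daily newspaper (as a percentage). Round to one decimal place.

21.0%

Weight each group's respondent value by its population share:
  18–21: 0.39 × 12.5 = 4.875
  22–24: 0.13 × 9.2 = 1.196
  25+: 0.48 × 31.1 = 14.928
Post-stratified estimate = 20.999 → 21.0%.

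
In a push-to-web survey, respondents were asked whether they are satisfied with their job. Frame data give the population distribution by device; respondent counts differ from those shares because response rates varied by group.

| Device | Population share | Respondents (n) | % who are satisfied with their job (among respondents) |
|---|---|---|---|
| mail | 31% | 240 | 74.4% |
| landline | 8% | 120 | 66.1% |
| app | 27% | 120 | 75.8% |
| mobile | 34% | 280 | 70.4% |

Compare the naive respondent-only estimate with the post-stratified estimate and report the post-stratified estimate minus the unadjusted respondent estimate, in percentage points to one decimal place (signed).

Without adjustment, the pooled respondent share is:
  (240/760)×74.4 + (120/760)×66.1 + (120/760)×75.8 + (280/760)×70.4 = 71.8368%
Reweighting by population device shares:
  0.31×74.4 + 0.08×66.1 + 0.27×75.8 + 0.34×70.4 = 72.754%
Difference = 72.754 − 71.8368 = 0.9172 pp.

+0.9 percentage points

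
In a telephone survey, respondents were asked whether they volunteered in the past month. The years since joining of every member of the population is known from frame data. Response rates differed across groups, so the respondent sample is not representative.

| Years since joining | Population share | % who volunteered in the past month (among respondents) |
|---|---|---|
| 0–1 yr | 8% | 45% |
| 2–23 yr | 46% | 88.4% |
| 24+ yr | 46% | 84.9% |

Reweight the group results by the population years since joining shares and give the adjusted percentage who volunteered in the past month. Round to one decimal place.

Reweight to the known years since joining distribution:
  0–1 yr: 0.08 × 45 = 3.6
  2–23 yr: 0.46 × 88.4 = 40.664
  24+ yr: 0.46 × 84.9 = 39.054
Post-stratified estimate = 83.318 → 83.3%.

83.3%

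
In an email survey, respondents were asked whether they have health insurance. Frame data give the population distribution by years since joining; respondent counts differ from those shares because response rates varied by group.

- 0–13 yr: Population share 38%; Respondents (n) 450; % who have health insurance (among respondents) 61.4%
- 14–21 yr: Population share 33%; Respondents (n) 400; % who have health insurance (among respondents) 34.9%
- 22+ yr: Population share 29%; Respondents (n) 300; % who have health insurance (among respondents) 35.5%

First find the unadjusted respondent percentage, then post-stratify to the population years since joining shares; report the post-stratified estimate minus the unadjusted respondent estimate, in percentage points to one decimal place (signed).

-0.3 percentage points

Naive respondent-only estimate (weights = respondent counts):
  (450/1150)×61.4 + (400/1150)×34.9 + (300/1150)×35.5 = 45.4261%
Reweighting by population years since joining shares:
  0.38×61.4 + 0.33×34.9 + 0.29×35.5 = 45.144%
Difference = 45.144 − 45.4261 = -0.2821 pp.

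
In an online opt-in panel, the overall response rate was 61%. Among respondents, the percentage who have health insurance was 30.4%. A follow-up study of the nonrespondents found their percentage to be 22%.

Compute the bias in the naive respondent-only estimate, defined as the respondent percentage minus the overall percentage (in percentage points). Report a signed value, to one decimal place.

Nonresponse fraction = 1 − 0.61 = 0.39.
Bias = (nonresponse fraction) × (respondent percentage − nonrespondent percentage)
     = 0.39 × (30.4 − 22) = 0.39 × 8.4 = 3.276.

+3.3 percentage points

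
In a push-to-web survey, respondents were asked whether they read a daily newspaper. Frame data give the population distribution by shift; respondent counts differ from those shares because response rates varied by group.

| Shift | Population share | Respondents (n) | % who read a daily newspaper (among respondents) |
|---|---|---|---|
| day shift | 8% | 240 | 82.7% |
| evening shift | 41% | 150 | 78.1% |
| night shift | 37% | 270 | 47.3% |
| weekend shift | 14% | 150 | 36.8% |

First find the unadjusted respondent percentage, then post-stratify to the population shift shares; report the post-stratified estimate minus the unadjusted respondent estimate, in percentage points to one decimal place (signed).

-0.3 percentage points

Without adjustment, the pooled respondent share is:
  (240/810)×82.7 + (150/810)×78.1 + (270/810)×47.3 + (150/810)×36.8 = 61.5481%
Post-stratifying to population shares instead:
  0.08×82.7 + 0.41×78.1 + 0.37×47.3 + 0.14×36.8 = 61.29%
Difference = 61.29 − 61.5481 = -0.2581 pp.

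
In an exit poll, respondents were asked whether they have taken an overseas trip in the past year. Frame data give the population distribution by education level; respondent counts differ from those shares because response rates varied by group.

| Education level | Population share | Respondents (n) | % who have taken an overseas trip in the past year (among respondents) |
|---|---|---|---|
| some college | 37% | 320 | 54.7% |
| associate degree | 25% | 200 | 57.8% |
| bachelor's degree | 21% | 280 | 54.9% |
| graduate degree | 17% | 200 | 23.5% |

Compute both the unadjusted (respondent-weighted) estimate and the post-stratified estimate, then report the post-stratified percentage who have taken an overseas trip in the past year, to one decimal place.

Unadjusted (pooled respondent) estimate weights by respondent counts:
  (320/1000)×54.7 + (200/1000)×57.8 + (280/1000)×54.9 + (200/1000)×23.5 = 49.136%
Post-stratifying to population shares instead:
  0.37×54.7 + 0.25×57.8 + 0.21×54.9 + 0.17×23.5 = 50.213%

50.2%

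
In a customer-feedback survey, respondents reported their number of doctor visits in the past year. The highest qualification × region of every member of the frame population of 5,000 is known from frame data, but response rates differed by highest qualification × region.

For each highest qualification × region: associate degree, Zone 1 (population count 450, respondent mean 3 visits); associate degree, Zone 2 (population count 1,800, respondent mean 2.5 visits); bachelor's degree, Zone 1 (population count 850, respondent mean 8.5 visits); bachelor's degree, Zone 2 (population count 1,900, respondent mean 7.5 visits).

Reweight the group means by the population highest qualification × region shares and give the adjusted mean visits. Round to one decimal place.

Reweight to the known highest qualification × region distribution:
  associate degree, Zone 1: (450/5,000) × 3 = 0.27
  associate degree, Zone 2: (1,800/5,000) × 2.5 = 0.9
  bachelor's degree, Zone 1: (850/5,000) × 8.5 = 1.445
  bachelor's degree, Zone 2: (1,900/5,000) × 7.5 = 2.85
Post-stratified estimate = 5.465 → 5.5.

5.5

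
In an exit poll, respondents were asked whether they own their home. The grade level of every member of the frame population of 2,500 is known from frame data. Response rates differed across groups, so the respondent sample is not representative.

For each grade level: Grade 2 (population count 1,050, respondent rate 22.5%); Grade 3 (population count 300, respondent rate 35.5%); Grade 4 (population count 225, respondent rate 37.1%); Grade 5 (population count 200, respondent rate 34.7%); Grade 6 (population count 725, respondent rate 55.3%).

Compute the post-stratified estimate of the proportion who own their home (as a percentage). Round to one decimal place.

35.9%

Reweight to the known grade level distribution:
  Grade 2: (1,050/2,500) × 22.5 = 9.45
  Grade 3: (300/2,500) × 35.5 = 4.26
  Grade 4: (225/2,500) × 37.1 = 3.339
  Grade 5: (200/2,500) × 34.7 = 2.776
  Grade 6: (725/2,500) × 55.3 = 16.037
Post-stratified estimate = 35.862 → 35.9%.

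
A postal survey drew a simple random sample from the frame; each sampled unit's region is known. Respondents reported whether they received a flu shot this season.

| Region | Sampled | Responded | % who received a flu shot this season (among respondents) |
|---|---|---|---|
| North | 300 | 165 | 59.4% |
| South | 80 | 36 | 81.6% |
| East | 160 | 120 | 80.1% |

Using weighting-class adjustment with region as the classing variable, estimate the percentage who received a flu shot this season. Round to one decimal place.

68.8%

Response rates by class: North 165/300 = 55%, South 36/80 = 45%, East 120/160 = 75%.
With weight = n_sampled/n_responded per class, the weighted class total is n_sampled:
  North: 300 × 59.4 = 17,820
  South: 80 × 81.6 = 6528
  East: 160 × 80.1 = 12,816
Adjusted estimate = 37,164 / 540 = 68.8222 → 68.8%.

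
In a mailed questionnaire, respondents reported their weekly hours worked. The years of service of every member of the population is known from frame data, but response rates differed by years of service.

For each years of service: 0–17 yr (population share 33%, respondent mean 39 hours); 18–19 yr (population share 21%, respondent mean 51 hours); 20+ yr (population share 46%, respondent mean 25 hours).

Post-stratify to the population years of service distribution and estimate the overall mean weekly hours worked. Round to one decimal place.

35.1

Each cell contributes population-share × respondent value:
  0–17 yr: 0.33 × 39 = 12.87
  18–19 yr: 0.21 × 51 = 10.71
  20+ yr: 0.46 × 25 = 11.5
Post-stratified estimate = 35.08 → 35.1.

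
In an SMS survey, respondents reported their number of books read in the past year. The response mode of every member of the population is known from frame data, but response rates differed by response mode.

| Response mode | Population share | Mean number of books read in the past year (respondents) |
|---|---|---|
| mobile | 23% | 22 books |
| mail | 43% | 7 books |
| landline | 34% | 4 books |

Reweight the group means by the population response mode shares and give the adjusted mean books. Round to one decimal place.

9.4

Each cell contributes population-share × respondent value:
  mobile: 0.23 × 22 = 5.06
  mail: 0.43 × 7 = 3.01
  landline: 0.34 × 4 = 1.36
Post-stratified estimate = 9.43 → 9.4.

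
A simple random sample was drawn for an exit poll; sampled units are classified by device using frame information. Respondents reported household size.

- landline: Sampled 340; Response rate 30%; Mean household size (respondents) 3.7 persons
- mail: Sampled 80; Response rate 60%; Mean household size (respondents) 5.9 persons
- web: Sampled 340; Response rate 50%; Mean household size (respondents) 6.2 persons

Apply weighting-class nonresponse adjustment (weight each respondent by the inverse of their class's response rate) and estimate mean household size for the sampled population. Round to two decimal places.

With weight = n_sampled/n_responded per class, the weighted class total is n_sampled:
  landline: 340 × 3.7 = 1258
  mail: 80 × 5.9 = 472
  web: 340 × 6.2 = 2108
Adjusted estimate = 3838 / 760 = 5.05 → 5.05.

5.05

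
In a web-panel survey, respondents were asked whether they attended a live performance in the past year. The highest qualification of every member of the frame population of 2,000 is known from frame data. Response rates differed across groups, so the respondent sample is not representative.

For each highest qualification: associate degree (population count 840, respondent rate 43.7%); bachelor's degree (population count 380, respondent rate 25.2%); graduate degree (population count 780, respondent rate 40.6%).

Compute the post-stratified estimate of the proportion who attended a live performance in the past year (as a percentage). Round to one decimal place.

39.0%

Weight each group's respondent value by its population share:
  associate degree: (840/2,000) × 43.7 = 18.354
  bachelor's degree: (380/2,000) × 25.2 = 4.788
  graduate degree: (780/2,000) × 40.6 = 15.834
Post-stratified estimate = 38.976 → 39.0%.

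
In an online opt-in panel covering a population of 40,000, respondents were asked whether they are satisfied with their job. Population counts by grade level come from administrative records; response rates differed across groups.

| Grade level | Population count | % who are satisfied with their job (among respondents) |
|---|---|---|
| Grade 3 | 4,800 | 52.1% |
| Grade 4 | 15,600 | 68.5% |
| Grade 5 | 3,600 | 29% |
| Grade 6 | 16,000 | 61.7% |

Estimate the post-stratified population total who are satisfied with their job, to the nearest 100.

24,100

Each cell contributes its population count × the respondent rate:
  Grade 3: 4,800 × 52.1% = 2500.8
  Grade 4: 15,600 × 68.5% = 10,686
  Grade 5: 3,600 × 29% = 1044
  Grade 6: 16,000 × 61.7% = 9872
Estimated total = 24102.8 → 24,100.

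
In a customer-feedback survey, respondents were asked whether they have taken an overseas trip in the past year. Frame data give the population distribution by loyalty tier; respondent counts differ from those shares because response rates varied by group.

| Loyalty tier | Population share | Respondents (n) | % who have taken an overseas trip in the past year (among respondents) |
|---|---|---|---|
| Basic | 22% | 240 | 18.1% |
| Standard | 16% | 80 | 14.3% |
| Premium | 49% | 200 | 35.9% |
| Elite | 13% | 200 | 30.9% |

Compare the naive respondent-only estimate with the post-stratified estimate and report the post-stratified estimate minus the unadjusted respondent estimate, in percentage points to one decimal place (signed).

Naive respondent-only estimate (weights = respondent counts):
  (240/720)×18.1 + (80/720)×14.3 + (200/720)×35.9 + (200/720)×30.9 = 26.1778%
Post-stratifying to population shares instead:
  0.22×18.1 + 0.16×14.3 + 0.49×35.9 + 0.13×30.9 = 27.878%
Difference = 27.878 − 26.1778 = 1.7002 pp.

+1.7 percentage points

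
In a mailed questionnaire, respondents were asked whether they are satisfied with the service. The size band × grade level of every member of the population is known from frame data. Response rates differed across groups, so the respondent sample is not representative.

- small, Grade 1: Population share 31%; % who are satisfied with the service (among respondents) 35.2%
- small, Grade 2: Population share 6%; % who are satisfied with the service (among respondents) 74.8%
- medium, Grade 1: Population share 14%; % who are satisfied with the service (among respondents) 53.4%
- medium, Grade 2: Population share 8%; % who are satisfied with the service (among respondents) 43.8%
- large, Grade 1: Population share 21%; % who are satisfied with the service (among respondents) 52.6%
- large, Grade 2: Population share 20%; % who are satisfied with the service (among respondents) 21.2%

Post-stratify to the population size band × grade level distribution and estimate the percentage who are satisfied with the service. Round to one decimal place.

Each cell contributes population-share × respondent value:
  small, Grade 1: 0.31 × 35.2 = 10.912
  small, Grade 2: 0.06 × 74.8 = 4.488
  medium, Grade 1: 0.14 × 53.4 = 7.476
  medium, Grade 2: 0.08 × 43.8 = 3.504
  large, Grade 1: 0.21 × 52.6 = 11.046
  large, Grade 2: 0.2 × 21.2 = 4.24
Post-stratified estimate = 41.666 → 41.7%.

41.7%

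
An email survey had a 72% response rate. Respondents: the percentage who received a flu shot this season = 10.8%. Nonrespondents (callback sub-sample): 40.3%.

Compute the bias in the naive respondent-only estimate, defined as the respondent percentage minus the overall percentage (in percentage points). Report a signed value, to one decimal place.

Nonresponse fraction = 1 − 0.72 = 0.28.
Bias = (nonresponse fraction) × (respondent percentage − nonrespondent percentage)
     = 0.28 × (10.8 − 40.3) = 0.28 × -29.5 = -8.26.

-8.3 percentage points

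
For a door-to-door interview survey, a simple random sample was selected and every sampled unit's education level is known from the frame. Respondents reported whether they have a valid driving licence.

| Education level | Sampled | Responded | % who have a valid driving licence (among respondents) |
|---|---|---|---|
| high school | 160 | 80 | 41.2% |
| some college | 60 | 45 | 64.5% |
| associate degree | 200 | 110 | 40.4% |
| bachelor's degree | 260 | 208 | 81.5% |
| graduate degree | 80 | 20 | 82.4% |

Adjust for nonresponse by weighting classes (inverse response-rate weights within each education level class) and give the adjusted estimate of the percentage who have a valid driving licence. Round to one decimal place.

61.0%

Response rates by class: high school 80/160 = 50%, some college 45/60 = 75%, associate degree 110/200 = 55%, bachelor's degree 208/260 = 80%, graduate degree 20/80 = 25%.
With weight = n_sampled/n_responded per class, the weighted class total is n_sampled:
  high school: 160 × 41.2 = 6592
  some college: 60 × 64.5 = 3870
  associate degree: 200 × 40.4 = 8080
  bachelor's degree: 260 × 81.5 = 21,190
  graduate degree: 80 × 82.4 = 6592
Adjusted estimate = 46,324 / 760 = 60.9526 → 61.0%.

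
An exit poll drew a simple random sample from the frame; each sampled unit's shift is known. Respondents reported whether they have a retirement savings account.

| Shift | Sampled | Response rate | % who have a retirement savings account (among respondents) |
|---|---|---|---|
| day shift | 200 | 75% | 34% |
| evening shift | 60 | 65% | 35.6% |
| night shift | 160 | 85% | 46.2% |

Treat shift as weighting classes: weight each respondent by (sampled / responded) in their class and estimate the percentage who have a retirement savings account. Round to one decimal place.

Inverse-response-rate weighting restores each class to its sampled count, so class totals weight by n_sampled:
  day shift: 200 × 34 = 6800
  evening shift: 60 × 35.6 = 2136
  night shift: 160 × 46.2 = 7392
Adjusted estimate = 16,328 / 420 = 38.8762 → 38.9%.

38.9%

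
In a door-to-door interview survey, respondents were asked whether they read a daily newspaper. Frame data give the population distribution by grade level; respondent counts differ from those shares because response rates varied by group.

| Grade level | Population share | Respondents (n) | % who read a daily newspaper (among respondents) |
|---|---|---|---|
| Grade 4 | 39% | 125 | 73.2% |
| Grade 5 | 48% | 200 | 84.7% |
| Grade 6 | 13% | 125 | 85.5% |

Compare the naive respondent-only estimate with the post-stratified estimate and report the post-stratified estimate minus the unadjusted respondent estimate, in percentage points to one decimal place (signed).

Without adjustment, the pooled respondent share is:
  (125/450)×73.2 + (200/450)×84.7 + (125/450)×85.5 = 81.7278%
Post-stratified estimate weights by population shares:
  0.39×73.2 + 0.48×84.7 + 0.13×85.5 = 80.319%
Difference = 80.319 − 81.7278 = -1.4088 pp.

-1.4 percentage points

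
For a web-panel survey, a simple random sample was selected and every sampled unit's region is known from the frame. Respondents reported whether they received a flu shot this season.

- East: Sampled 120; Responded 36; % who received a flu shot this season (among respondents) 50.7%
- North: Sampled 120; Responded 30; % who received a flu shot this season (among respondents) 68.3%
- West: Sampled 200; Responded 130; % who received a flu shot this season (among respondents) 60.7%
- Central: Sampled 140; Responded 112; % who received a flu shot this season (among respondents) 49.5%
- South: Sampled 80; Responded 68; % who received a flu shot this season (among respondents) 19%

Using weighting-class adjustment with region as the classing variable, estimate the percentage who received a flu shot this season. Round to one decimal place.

Response rates by class: East 36/120 = 30%, North 30/120 = 25%, West 130/200 = 65%, Central 112/140 = 80%, South 68/80 = 85%.
Inverse-response-rate weighting restores each class to its sampled count, so class totals weight by n_sampled:
  East: 120 × 50.7 = 6084
  North: 120 × 68.3 = 8196
  West: 200 × 60.7 = 12,140
  Central: 140 × 49.5 = 6930
  South: 80 × 19 = 1520
Adjusted estimate = 34,870 / 660 = 52.8333 → 52.8%.

52.8%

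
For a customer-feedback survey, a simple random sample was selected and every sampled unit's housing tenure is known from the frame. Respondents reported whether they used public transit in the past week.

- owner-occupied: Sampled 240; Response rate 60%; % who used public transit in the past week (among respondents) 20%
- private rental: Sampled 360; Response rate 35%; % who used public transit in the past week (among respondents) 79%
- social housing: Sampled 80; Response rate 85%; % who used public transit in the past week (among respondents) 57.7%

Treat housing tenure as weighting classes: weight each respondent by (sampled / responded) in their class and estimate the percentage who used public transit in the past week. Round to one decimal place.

Inverse-response-rate weighting restores each class to its sampled count, so class totals weight by n_sampled:
  owner-occupied: 240 × 20 = 4800
  private rental: 360 × 79 = 28,440
  social housing: 80 × 57.7 = 4616
Adjusted estimate = 37,856 / 680 = 55.6706 → 55.7%.

55.7%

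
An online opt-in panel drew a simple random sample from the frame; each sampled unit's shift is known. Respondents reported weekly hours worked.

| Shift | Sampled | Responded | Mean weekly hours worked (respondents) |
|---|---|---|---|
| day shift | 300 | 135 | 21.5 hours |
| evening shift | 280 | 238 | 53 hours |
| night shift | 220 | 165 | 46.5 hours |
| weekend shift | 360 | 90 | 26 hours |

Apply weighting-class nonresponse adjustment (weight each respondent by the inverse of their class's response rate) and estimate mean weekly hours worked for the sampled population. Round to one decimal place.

Class response rates: day shift 135/300 = 45%, evening shift 238/280 = 85%, night shift 165/220 = 75%, weekend shift 90/360 = 25%.
With weight = n_sampled/n_responded per class, the weighted class total is n_sampled:
  day shift: 300 × 21.5 = 6450
  evening shift: 280 × 53 = 14,840
  night shift: 220 × 46.5 = 10,230
  weekend shift: 360 × 26 = 9360
Adjusted estimate = 40,880 / 1,160 = 35.2414 → 35.2.

35.2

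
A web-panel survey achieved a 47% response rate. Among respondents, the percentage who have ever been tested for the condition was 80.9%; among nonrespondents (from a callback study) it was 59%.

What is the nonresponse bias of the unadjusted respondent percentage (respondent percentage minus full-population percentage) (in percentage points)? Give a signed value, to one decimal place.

+11.6 percentage points

Nonresponse fraction = 1 − 0.47 = 0.53.
Bias = (nonresponse fraction) × (respondent percentage − nonrespondent percentage)
     = 0.53 × (80.9 − 59) = 0.53 × 21.9 = 11.607.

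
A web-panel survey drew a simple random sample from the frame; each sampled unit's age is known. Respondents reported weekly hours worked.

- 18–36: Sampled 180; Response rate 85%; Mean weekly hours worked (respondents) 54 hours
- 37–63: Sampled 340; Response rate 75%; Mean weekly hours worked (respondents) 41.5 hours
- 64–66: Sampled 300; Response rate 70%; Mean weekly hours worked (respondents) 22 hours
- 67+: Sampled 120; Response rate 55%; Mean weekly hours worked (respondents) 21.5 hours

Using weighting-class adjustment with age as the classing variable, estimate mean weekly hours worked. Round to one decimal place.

35.1

Weighting each respondent by the inverse class response rate inflates each class back to its sampled size, so the class weight is n_sampled:
  18–36: 180 × 54 = 9720
  37–63: 340 × 41.5 = 14,110
  64–66: 300 × 22 = 6600
  67+: 120 × 21.5 = 2580
Adjusted estimate = 33,010 / 940 = 35.117 → 35.1.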